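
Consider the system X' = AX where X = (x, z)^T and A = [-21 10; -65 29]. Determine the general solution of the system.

Coefficient matrix A = [[-21, 10], [-65, 29]].
Characteristic polynomial det(A - λI) = λ^2 - 8λ + 41 = 0.
Eigenvalues λ = 4 ± 5i (complex conjugate pair).
For λ=4+5i: an eigenvector is (1,3) - i(1,2) = (1 - i, 3 - 2i).
A real fundamental pair from Re and Im of e^((4+5i)t)v: X_1 = e^(4t)(cos(5t)·(1,3) + sin(5t)·(1,2)), X_2 = e^(4t)(sin(5t)·(1,3) - cos(5t)·(1,2)).
General solution: c_1X_1 + c_2X_2.

x(t) = c_1e^(4t)sin(5t) + c_1e^(4t)cos(5t) + c_2e^(4t)sin(5t) - c_2e^(4t)cos(5t), z(t) = 2c_1e^(4t)sin(5t) + 3c_1e^(4t)cos(5t) + 3c_2e^(4t)sin(5t) - 2c_2e^(4t)cos(5t)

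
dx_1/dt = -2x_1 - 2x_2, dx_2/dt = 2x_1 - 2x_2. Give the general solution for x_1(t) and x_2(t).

x_1(t) = -C_1e^(-2t)sin(2t) + C_2e^(-2t)cos(2t), x_2(t) = C_1e^(-2t)cos(2t) + C_2e^(-2t)sin(2t)

Coefficient matrix A = [[-2, -2], [2, -2]].
Characteristic polynomial det(A - λI) = λ^2 + 4λ + 8 = 0.
Eigenvalues λ = -2 ± 2i (complex conjugate pair).
For λ=-2+2i: an eigenvector is (0,1) - i(-1,0) = (0 + i, 1).
A real fundamental pair from Re and Im of e^((-2+2i)t)v: X_1 = e^(-2t)(cos(2t)·(0,1) + sin(2t)·(-1,0)), X_2 = e^(-2t)(sin(2t)·(0,1) - cos(2t)·(-1,0)).
General solution: C_1X_1 + C_2X_2.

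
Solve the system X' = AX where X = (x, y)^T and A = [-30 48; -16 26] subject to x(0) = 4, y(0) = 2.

x(t) = 4e^(-6t), y(t) = 2e^(-6t)

Coefficient matrix A = [[-30, 48], [-16, 26]].
Characteristic polynomial det(A - λI) = λ^2 + 4λ - 12 = 0.
Eigenvalues λ = 2, -6.
For λ=2: (A-λI) row 1 is [-32, 48], so an eigenvector is (-3, -2).
For λ=-6: (A-λI) row 1 is [-24, 48], so an eigenvector is (2, 1).
General solution: C_1e^(2t)(-3,-2) + C_2e^(-6t)(2,1).
Applying x(0)=4, y(0)=2 gives C_1=0, C_2=2.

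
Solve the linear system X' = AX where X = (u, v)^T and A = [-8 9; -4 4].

Coefficient matrix A = [[-8, 9], [-4, 4]].
Characteristic polynomial det(A - λI) = λ^2 + 4λ + 4 = 0.
Single eigenvalue λ = -2 with algebraic multiplicity 2.
Eigenvector v = (3,2); generalized eigenvector w with (A-λI)w=v is (1,1).
General solution: e^(-2t)[c_1·v + c_2·(t·v + w)].

u(t) = 3c_1e^(-2t) + 3c_2te^(-2t) + c_2e^(-2t), v(t) = 2c_1e^(-2t) + 2c_2te^(-2t) + c_2e^(-2t)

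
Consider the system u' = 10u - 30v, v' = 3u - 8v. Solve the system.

u(t) = -K_1e^(t)sin(3t) + 3K_1e^(t)cos(3t) + 3K_2e^(t)sin(3t) + K_2e^(t)cos(3t), v(t) = K_1e^(t)cos(3t) + K_2e^(t)sin(3t)

Coefficient matrix A = [[10, -30], [3, -8]].
Characteristic polynomial det(A - λI) = λ^2 - 2λ + 10 = 0.
Eigenvalues λ = 1 ± 3i (complex conjugate pair).
For λ=1+3i: an eigenvector is (3,1) - i(-1,0) = (3 + i, 1).
A real fundamental pair from Re and Im of e^((1+3i)t)v: X_1 = e^(t)(cos(3t)·(3,1) + sin(3t)·(-1,0)), X_2 = e^(t)(sin(3t)·(3,1) - cos(3t)·(-1,0)).
General solution: K_1X_1 + K_2X_2.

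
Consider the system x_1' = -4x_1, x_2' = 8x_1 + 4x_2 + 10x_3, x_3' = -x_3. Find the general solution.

Coefficient matrix A = [[-4, 0, 0], [8, 4, 10], [0, 0, -1]].
det(A - λI) = 0 gives eigenvalues λ = -4, 4, -1.
For λ=-4: eigenvector (1,-1,0).
For λ=4: eigenvector (0,1,0).
For λ=-1: eigenvector (0,-2,1).
General solution: C_1e^(-4t)(1,-1,0) + C_2e^(4t)(0,1,0) + C_3e^(-t)(0,-2,1).

x_1(t) = C_1e^(-4t), x_2(t) = -C_1e^(-4t) + C_2e^(4t) - 2C_3e^(-t), x_3(t) = C_3e^(-t)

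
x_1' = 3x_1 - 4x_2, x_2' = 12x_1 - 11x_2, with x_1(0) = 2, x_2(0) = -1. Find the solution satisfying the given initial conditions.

x_1(t) = 10e^(-3t) - 8e^(-5t), x_2(t) = 15e^(-3t) - 16e^(-5t)

Coefficient matrix A = [[3, -4], [12, -11]].
Characteristic polynomial det(A - λI) = λ^2 + 8λ + 15 = 0.
Eigenvalues λ = -5, -3.
For λ=-5: (A-λI) row 1 is [8, -4], so an eigenvector is (-1, -2).
For λ=-3: (A-λI) row 1 is [6, -4], so an eigenvector is (-2, -3).
General solution: K_1e^(-5t)(-1,-2) + K_2e^(-3t)(-2,-3).
Applying x_1(0)=2, x_2(0)=-1 gives K_1=8, K_2=-5.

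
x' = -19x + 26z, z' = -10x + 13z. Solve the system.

Coefficient matrix A = [[-19, 26], [-10, 13]].
Characteristic polynomial det(A - λI) = λ^2 + 6λ + 13 = 0.
Eigenvalues λ = -3 ± 2i (complex conjugate pair).
For λ=-3+2i: an eigenvector is (2,1) - i(-3,-2) = (2 + 3i, 1 + 2i).
A real fundamental pair from Re and Im of e^((-3+2i)t)v: X_1 = e^(-3t)(cos(2t)·(2,1) + sin(2t)·(-3,-2)), X_2 = e^(-3t)(sin(2t)·(2,1) - cos(2t)·(-3,-2)).
General solution: C_1X_1 + C_2X_2.

x(t) = -3C_1e^(-3t)sin(2t) + 2C_1e^(-3t)cos(2t) + 2C_2e^(-3t)sin(2t) + 3C_2e^(-3t)cos(2t), z(t) = -2C_1e^(-3t)sin(2t) + C_1e^(-3t)cos(2t) + C_2e^(-3t)sin(2t) + 2C_2e^(-3t)cos(2t)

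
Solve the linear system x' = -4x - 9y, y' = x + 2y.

Coefficient matrix A = [[-4, -9], [1, 2]].
Characteristic polynomial det(A - λI) = λ^2 + 2λ + 1 = 0.
Single eigenvalue λ = -1 with algebraic multiplicity 2.
Eigenvector v = (-3,1); generalized eigenvector w with (A-λI)w=v is (1,0).
General solution: e^(-t)[K_1·v + K_2·(t·v + w)].

x(t) = -3K_1e^(-t) - 3K_2te^(-t) + K_2e^(-t), y(t) = K_1e^(-t) + K_2te^(-t)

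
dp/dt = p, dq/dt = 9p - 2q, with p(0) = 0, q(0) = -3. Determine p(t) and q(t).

Coefficient matrix A = [[1, 0], [9, -2]].
Characteristic polynomial det(A - λI) = λ^2 + λ - 2 = 0.
Eigenvalues λ = 1, -2.
For λ=1: (A-λI) row 2 is [9, -3], so an eigenvector is (-1, -3).
For λ=-2: (A-λI) row 1 is [3, 0], so an eigenvector is (0, -1).
General solution: C_1e^(t)(-1,-3) + C_2e^(-2t)(0,-1).
Applying p(0)=0, q(0)=-3 gives C_1=0, C_2=3.

p(t) = 0, q(t) = -3e^(-2t)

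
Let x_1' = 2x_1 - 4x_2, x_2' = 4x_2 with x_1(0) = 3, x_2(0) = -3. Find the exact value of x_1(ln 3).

459

A = [[2,-4],[0,4]]; eigenvalues λ = 4, 2.
Eigenvectors: (2,-1) for λ=4, (-1,0) for λ=2.
From the initial condition, c_1 = 3, c_2 = 3.
x_1(ln 3) = (3)(3^4)(2) + (3)(3^2)(-1) = 459.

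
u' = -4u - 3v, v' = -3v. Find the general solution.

Coefficient matrix A = [[-4, -3], [0, -3]].
Characteristic polynomial det(A - λI) = λ^2 + 7λ + 12 = 0.
Eigenvalues λ = -3, -4.
For λ=-3: (A-λI) row 1 is [-1, -3], so an eigenvector is (3, -1).
For λ=-4: (A-λI) row 1 is [0, -3], so an eigenvector is (-1, 0).
General solution: C_1e^(-3t)(3,-1) + C_2e^(-4t)(-1,0).

u(t) = 3C_1e^(-3t) - C_2e^(-4t), v(t) = -C_1e^(-3t)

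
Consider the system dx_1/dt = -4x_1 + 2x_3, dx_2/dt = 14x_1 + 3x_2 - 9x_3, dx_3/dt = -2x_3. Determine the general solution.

Coefficient matrix A = [[-4, 0, 2], [14, 3, -9], [0, 0, -2]].
det(A - λI) = 0 gives eigenvalues λ = -4, 3, -2.
For λ=-4: eigenvector (1,-2,0).
For λ=3: eigenvector (0,1,0).
For λ=-2: eigenvector (1,-1,1).
General solution: K_1e^(-4t)(1,-2,0) + K_2e^(3t)(0,1,0) + K_3e^(-2t)(1,-1,1).

x_1(t) = K_1e^(-4t) + K_3e^(-2t), x_2(t) = -2K_1e^(-4t) + K_2e^(3t) - K_3e^(-2t), x_3(t) = K_3e^(-2t)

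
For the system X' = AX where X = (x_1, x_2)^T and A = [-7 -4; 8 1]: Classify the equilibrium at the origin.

stable spiral

A = [[-7,-4],[8,1]]; det(A-λI) = λ^2 + 6λ + 25.
λ = -3 ± 4i: negative real part.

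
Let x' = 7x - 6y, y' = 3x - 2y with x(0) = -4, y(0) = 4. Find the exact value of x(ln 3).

-1260

A = [[7,-6],[3,-2]]; eigenvalues λ = 4, 1.
Eigenvectors: (-2,-1) for λ=4, (1,1) for λ=1.
From the initial condition, c_1 = 8, c_2 = 12.
x(ln 3) = (8)(3^4)(-2) + (12)(3^1)(1) = -1260.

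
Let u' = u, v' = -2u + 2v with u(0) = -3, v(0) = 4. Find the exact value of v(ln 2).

A = [[1,0],[-2,2]]; eigenvalues λ = 2, 1.
Eigenvectors: (0,1) for λ=2, (-1,-2) for λ=1.
From the initial condition, c_1 = 10, c_2 = 3.
v(ln 2) = (10)(2^2)(1) + (3)(2^1)(-2) = 28.

28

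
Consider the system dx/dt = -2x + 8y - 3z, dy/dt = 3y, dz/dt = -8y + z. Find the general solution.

x(t) = C_1e^(t) + 4C_2e^(3t) + C_3e^(-2t), y(t) = C_2e^(3t), z(t) = -C_1e^(t) - 4C_2e^(3t)

Coefficient matrix A = [[-2, 8, -3], [0, 3, 0], [0, -8, 1]].
det(A - λI) = 0 gives eigenvalues λ = 1, 3, -2.
For λ=1: eigenvector (1,0,-1).
For λ=3: eigenvector (4,1,-4).
For λ=-2: eigenvector (1,0,0).
General solution: C_1e^(t)(1,0,-1) + C_2e^(3t)(4,1,-4) + C_3e^(-2t)(1,0,0).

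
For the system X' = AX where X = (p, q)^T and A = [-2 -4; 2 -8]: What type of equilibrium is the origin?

A = [[-2,-4],[2,-8]]; det(A-λI) = λ^2 + 10λ + 24.
λ = -6, -4: both negative.

stable node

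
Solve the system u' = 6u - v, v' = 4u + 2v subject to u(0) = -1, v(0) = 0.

u(t) = -2te^(4t) - e^(4t), v(t) = -4te^(4t)

Coefficient matrix A = [[6, -1], [4, 2]].
Characteristic polynomial det(A - λI) = λ^2 - 8λ + 16 = 0.
Single eigenvalue λ = 4 with algebraic multiplicity 2.
Eigenvector v = (1,2); generalized eigenvector w with (A-λI)w=v is (1,1).
General solution: e^(4t)[c_1·v + c_2·(t·v + w)].
Applying u(0)=-1, v(0)=0 gives c_1=1, c_2=-2.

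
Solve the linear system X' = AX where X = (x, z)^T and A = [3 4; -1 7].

Coefficient matrix A = [[3, 4], [-1, 7]].
Characteristic polynomial det(A - λI) = λ^2 - 10λ + 25 = 0.
Single eigenvalue λ = 5 with algebraic multiplicity 2.
Eigenvector v = (2,1); generalized eigenvector w with (A-λI)w=v is (1,1).
General solution: e^(5t)[K_1·v + K_2·(t·v + w)].

x(t) = 2K_1e^(5t) + 2K_2te^(5t) + K_2e^(5t), z(t) = K_1e^(5t) + K_2te^(5t) + K_2e^(5t)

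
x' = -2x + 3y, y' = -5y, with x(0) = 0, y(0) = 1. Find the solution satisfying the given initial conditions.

Coefficient matrix A = [[-2, 3], [0, -5]].
Characteristic polynomial det(A - λI) = λ^2 + 7λ + 10 = 0.
Eigenvalues λ = -5, -2.
For λ=-5: (A-λI) row 1 is [3, 3], so an eigenvector is (-1, 1).
For λ=-2: (A-λI) row 1 is [0, 3], so an eigenvector is (-1, 0).
General solution: c_1e^(-5t)(-1,1) + c_2e^(-2t)(-1,0).
Applying x(0)=0, y(0)=1 gives c_1=1, c_2=-1.

x(t) = e^(-2t) - e^(-5t), y(t) = e^(-5t)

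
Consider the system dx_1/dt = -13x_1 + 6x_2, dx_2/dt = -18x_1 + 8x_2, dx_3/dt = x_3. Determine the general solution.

Coefficient matrix A = [[-13, 6, 0], [-18, 8, 0], [0, 0, 1]].
det(A - λI) = 0 gives eigenvalues λ = -4, -1, 1.
For λ=-4: eigenvector (-2,-3,0).
For λ=-1: eigenvector (1,2,0).
For λ=1: eigenvector (0,0,1).
General solution: K_1e^(-4t)(-2,-3,0) + K_2e^(-t)(1,2,0) + K_3e^(t)(0,0,1).

x_1(t) = -2K_1e^(-4t) + K_2e^(-t), x_2(t) = -3K_1e^(-4t) + 2K_2e^(-t), x_3(t) = K_3e^(t)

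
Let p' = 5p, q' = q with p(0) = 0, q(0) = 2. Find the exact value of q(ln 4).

8

A = [[5,0],[0,1]]; eigenvalues λ = 1, 5.
Eigenvectors: (0,1) for λ=1, (-1,0) for λ=5.
From the initial condition, c_1 = 2, c_2 = 0.
q(ln 4) = (2)(4^1)(1) + (0)(4^5)(0) = 8.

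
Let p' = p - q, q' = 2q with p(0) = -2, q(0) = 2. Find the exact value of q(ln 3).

A = [[1,-1],[0,2]]; eigenvalues λ = 1, 2.
Eigenvectors: (-1,0) for λ=1, (1,-1) for λ=2.
From the initial condition, c_1 = 0, c_2 = -2.
q(ln 3) = (0)(3^1)(0) + (-2)(3^2)(-1) = 18.

18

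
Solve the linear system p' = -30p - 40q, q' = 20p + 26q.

Coefficient matrix A = [[-30, -40], [20, 26]].
Characteristic polynomial det(A - λI) = λ^2 + 4λ + 20 = 0.
Eigenvalues λ = -2 ± 4i (complex conjugate pair).
For λ=-2+4i: an eigenvector is (-1,1) - i(-3,2) = (-1 + 3i, 1 - 2i).
A real fundamental pair from Re and Im of e^((-2+4i)t)v: X_1 = e^(-2t)(cos(4t)·(-1,1) + sin(4t)·(-3,2)), X_2 = e^(-2t)(sin(4t)·(-1,1) - cos(4t)·(-3,2)).
General solution: C_1X_1 + C_2X_2.

p(t) = -3C_1e^(-2t)sin(4t) - C_1e^(-2t)cos(4t) - C_2e^(-2t)sin(4t) + 3C_2e^(-2t)cos(4t), q(t) = 2C_1e^(-2t)sin(4t) + C_1e^(-2t)cos(4t) + C_2e^(-2t)sin(4t) - 2C_2e^(-2t)cos(4t)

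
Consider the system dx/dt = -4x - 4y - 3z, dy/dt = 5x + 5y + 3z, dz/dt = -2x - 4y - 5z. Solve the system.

x(t) = -K_1e^(t) - 3K_2e^(-2t) + K_3e^(-3t), y(t) = 2K_1e^(t) + 3K_2e^(-2t) - K_3e^(-3t), z(t) = -K_1e^(t) - 2K_2e^(-2t) + K_3e^(-3t)

Coefficient matrix A = [[-4, -4, -3], [5, 5, 3], [-2, -4, -5]].
det(A - λI) = 0 gives eigenvalues λ = 1, -2, -3.
For λ=1: eigenvector (-1,2,-1).
For λ=-2: eigenvector (-3,3,-2).
For λ=-3: eigenvector (1,-1,1).
General solution: K_1e^(t)(-1,2,-1) + K_2e^(-2t)(-3,3,-2) + K_3e^(-3t)(1,-1,1).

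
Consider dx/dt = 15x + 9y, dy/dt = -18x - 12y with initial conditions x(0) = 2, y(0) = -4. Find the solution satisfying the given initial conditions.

x(t) = 2e^(-3t), y(t) = -4e^(-3t)

Coefficient matrix A = [[15, 9], [-18, -12]].
Characteristic polynomial det(A - λI) = λ^2 - 3λ - 18 = 0.
Eigenvalues λ = 6, -3.
For λ=6: (A-λI) row 1 is [9, 9], so an eigenvector is (-1, 1).
For λ=-3: (A-λI) row 1 is [18, 9], so an eigenvector is (-1, 2).
General solution: c_1e^(6t)(-1,1) + c_2e^(-3t)(-1,2).
Applying x(0)=2, y(0)=-4 gives c_1=0, c_2=-2.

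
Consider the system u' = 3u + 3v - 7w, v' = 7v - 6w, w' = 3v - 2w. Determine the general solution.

Coefficient matrix A = [[3, 3, -7], [0, 7, -6], [0, 3, -2]].
det(A - λI) = 0 gives eigenvalues λ = 3, 1, 4.
For λ=3: eigenvector (1,0,0).
For λ=1: eigenvector (2,1,1).
For λ=4: eigenvector (1,-2,-1).
General solution: C_1e^(3t)(1,0,0) + C_2e^(t)(2,1,1) + C_3e^(4t)(1,-2,-1).

u(t) = C_1e^(3t) + 2C_2e^(t) + C_3e^(4t), v(t) = C_2e^(t) - 2C_3e^(4t), w(t) = C_2e^(t) - C_3e^(4t)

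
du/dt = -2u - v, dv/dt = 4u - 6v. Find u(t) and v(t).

u(t) = K_1e^(-4t) + K_2te^(-4t) + 2K_2e^(-4t), v(t) = 2K_1e^(-4t) + 2K_2te^(-4t) + 3K_2e^(-4t)

Coefficient matrix A = [[-2, -1], [4, -6]].
Characteristic polynomial det(A - λI) = λ^2 + 8λ + 16 = 0.
Single eigenvalue λ = -4 with algebraic multiplicity 2.
Eigenvector v = (1,2); generalized eigenvector w with (A-λI)w=v is (2,3).
General solution: e^(-4t)[K_1·v + K_2·(t·v + w)].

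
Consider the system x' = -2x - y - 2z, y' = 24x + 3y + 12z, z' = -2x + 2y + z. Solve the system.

x(t) = C_1e^(2t) - C_2e^(3t), y(t) = C_2e^(3t) - 2C_3e^(-3t), z(t) = -2C_1e^(2t) + 2C_2e^(3t) + C_3e^(-3t)

Coefficient matrix A = [[-2, -1, -2], [24, 3, 12], [-2, 2, 1]].
det(A - λI) = 0 gives eigenvalues λ = 2, 3, -3.
For λ=2: eigenvector (1,0,-2).
For λ=3: eigenvector (-1,1,2).
For λ=-3: eigenvector (0,-2,1).
General solution: C_1e^(2t)(1,0,-2) + C_2e^(3t)(-1,1,2) + C_3e^(-3t)(0,-2,1).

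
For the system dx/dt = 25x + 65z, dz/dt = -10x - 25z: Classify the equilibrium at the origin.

A = [[25,65],[-10,-25]]; det(A-λI) = λ^2 + 25.
λ = 0 ± 5i: zero real part.

center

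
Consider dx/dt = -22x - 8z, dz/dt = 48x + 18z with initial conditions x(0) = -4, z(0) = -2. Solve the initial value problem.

x(t) = 10e^(2t) - 14e^(-6t), z(t) = -30e^(2t) + 28e^(-6t)

Coefficient matrix A = [[-22, -8], [48, 18]].
Characteristic polynomial det(A - λI) = λ^2 + 4λ - 12 = 0.
Eigenvalues λ = -6, 2.
For λ=-6: (A-λI) row 1 is [-16, -8], so an eigenvector is (1, -2).
For λ=2: (A-λI) row 1 is [-24, -8], so an eigenvector is (1, -3).
General solution: c_1e^(-6t)(1,-2) + c_2e^(2t)(1,-3).
Applying x(0)=-4, z(0)=-2 gives c_1=-14, c_2=10.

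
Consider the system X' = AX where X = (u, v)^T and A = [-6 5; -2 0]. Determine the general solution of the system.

Coefficient matrix A = [[-6, 5], [-2, 0]].
Characteristic polynomial det(A - λI) = λ^2 + 6λ + 10 = 0.
Eigenvalues λ = -3 ± i (complex conjugate pair).
For λ=-3+i: an eigenvector is (-2,-1) - i(1,1) = (-2 - i, -1 - i).
A real fundamental pair from Re and Im of e^((-3+i)t)v: X_1 = e^(-3t)(cos(t)·(-2,-1) + sin(t)·(1,1)), X_2 = e^(-3t)(sin(t)·(-2,-1) - cos(t)·(1,1)).
General solution: C_1X_1 + C_2X_2.

u(t) = C_1e^(-3t)sin(t) - 2C_1e^(-3t)cos(t) - 2C_2e^(-3t)sin(t) - C_2e^(-3t)cos(t), v(t) = C_1e^(-3t)sin(t) - C_1e^(-3t)cos(t) - C_2e^(-3t)sin(t) - C_2e^(-3t)cos(t)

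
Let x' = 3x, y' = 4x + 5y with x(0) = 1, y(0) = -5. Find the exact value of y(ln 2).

-112

A = [[3,0],[4,5]]; eigenvalues λ = 3, 5.
Eigenvectors: (-1,2) for λ=3, (0,1) for λ=5.
From the initial condition, c_1 = -1, c_2 = -3.
y(ln 2) = (-1)(2^3)(2) + (-3)(2^5)(1) = -112.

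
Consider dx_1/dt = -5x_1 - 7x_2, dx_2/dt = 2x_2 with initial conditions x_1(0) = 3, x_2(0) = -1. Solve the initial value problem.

x_1(t) = e^(2t) + 2e^(-5t), x_2(t) = -e^(2t)

Coefficient matrix A = [[-5, -7], [0, 2]].
Characteristic polynomial det(A - λI) = λ^2 + 3λ - 10 = 0.
Eigenvalues λ = 2, -5.
For λ=2: (A-λI) row 1 is [-7, -7], so an eigenvector is (1, -1).
For λ=-5: (A-λI) row 1 is [0, -7], so an eigenvector is (1, 0).
General solution: K_1e^(2t)(1,-1) + K_2e^(-5t)(1,0).
Applying x_1(0)=3, x_2(0)=-1 gives K_1=1, K_2=2.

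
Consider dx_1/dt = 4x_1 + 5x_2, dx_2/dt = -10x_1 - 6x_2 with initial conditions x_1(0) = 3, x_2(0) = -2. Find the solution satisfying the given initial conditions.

x_1(t) = e^(-t)sin(5t) + 3e^(-t)cos(5t), x_2(t) = -4e^(-t)sin(5t) - 2e^(-t)cos(5t)

Coefficient matrix A = [[4, 5], [-10, -6]].
Characteristic polynomial det(A - λI) = λ^2 + 2λ + 26 = 0.
Eigenvalues λ = -1 ± 5i (complex conjugate pair).
For λ=-1+5i: an eigenvector is (1,-1) - i(0,-1) = (1, -1 + i).
A real fundamental pair from Re and Im of e^((-1+5i)t)v: X_1 = e^(-t)(cos(5t)·(1,-1) + sin(5t)·(0,-1)), X_2 = e^(-t)(sin(5t)·(1,-1) - cos(5t)·(0,-1)).
General solution: C_1X_1 + C_2X_2.
Applying x_1(0)=3, x_2(0)=-2 gives C_1=3, C_2=1.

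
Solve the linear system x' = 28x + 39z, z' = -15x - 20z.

Coefficient matrix A = [[28, 39], [-15, -20]].
Characteristic polynomial det(A - λI) = λ^2 - 8λ + 25 = 0.
Eigenvalues λ = 4 ± 3i (complex conjugate pair).
For λ=4+3i: an eigenvector is (2,-1) - i(3,-2) = (2 - 3i, -1 + 2i).
A real fundamental pair from Re and Im of e^((4+3i)t)v: X_1 = e^(4t)(cos(3t)·(2,-1) + sin(3t)·(3,-2)), X_2 = e^(4t)(sin(3t)·(2,-1) - cos(3t)·(3,-2)).
General solution: K_1X_1 + K_2X_2.

x(t) = 3K_1e^(4t)sin(3t) + 2K_1e^(4t)cos(3t) + 2K_2e^(4t)sin(3t) - 3K_2e^(4t)cos(3t), z(t) = -2K_1e^(4t)sin(3t) - K_1e^(4t)cos(3t) - K_2e^(4t)sin(3t) + 2K_2e^(4t)cos(3t)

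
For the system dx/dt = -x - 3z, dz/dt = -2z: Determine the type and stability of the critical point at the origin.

stable node

A = [[-1,-3],[0,-2]]; det(A-λI) = λ^2 + 3λ + 2.
λ = -1, -2: both negative.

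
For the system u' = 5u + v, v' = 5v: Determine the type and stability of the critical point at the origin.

unstable improper node

A = [[5,1],[0,5]]; det(A-λI) = λ^2 - 10λ + 25.
repeated λ = 5 with a single eigenvector.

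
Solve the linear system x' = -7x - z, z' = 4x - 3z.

x(t) = -K_1e^(-5t) - K_2te^(-5t) + 2K_2e^(-5t), z(t) = 2K_1e^(-5t) + 2K_2te^(-5t) - 3K_2e^(-5t)

Coefficient matrix A = [[-7, -1], [4, -3]].
Characteristic polynomial det(A - λI) = λ^2 + 10λ + 25 = 0.
Single eigenvalue λ = -5 with algebraic multiplicity 2.
Eigenvector v = (-1,2); generalized eigenvector w with (A-λI)w=v is (2,-3).
General solution: e^(-5t)[K_1·v + K_2·(t·v + w)].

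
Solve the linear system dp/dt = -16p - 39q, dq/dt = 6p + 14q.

p(t) = 2C_1e^(-t)sin(3t) - 3C_1e^(-t)cos(3t) - 3C_2e^(-t)sin(3t) - 2C_2e^(-t)cos(3t), q(t) = -C_1e^(-t)sin(3t) + C_1e^(-t)cos(3t) + C_2e^(-t)sin(3t) + C_2e^(-t)cos(3t)

Coefficient matrix A = [[-16, -39], [6, 14]].
Characteristic polynomial det(A - λI) = λ^2 + 2λ + 10 = 0.
Eigenvalues λ = -1 ± 3i (complex conjugate pair).
For λ=-1+3i: an eigenvector is (-3,1) - i(2,-1) = (-3 - 2i, 1 + i).
A real fundamental pair from Re and Im of e^((-1+3i)t)v: X_1 = e^(-t)(cos(3t)·(-3,1) + sin(3t)·(2,-1)), X_2 = e^(-t)(sin(3t)·(-3,1) - cos(3t)·(2,-1)).
General solution: C_1X_1 + C_2X_2.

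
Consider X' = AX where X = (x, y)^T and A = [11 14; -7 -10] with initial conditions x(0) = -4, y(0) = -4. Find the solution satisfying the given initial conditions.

Coefficient matrix A = [[11, 14], [-7, -10]].
Characteristic polynomial det(A - λI) = λ^2 - λ - 12 = 0.
Eigenvalues λ = 4, -3.
For λ=4: (A-λI) row 1 is [7, 14], so an eigenvector is (2, -1).
For λ=-3: (A-λI) row 1 is [14, 14], so an eigenvector is (-1, 1).
General solution: c_1e^(4t)(2,-1) + c_2e^(-3t)(-1,1).
Applying x(0)=-4, y(0)=-4 gives c_1=-8, c_2=-12.

x(t) = -16e^(4t) + 12e^(-3t), y(t) = 8e^(4t) - 12e^(-3t)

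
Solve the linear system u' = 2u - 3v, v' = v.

u(t) = 3K_1e^(t) + K_2e^(2t), v(t) = K_1e^(t)

Coefficient matrix A = [[2, -3], [0, 1]].
Characteristic polynomial det(A - λI) = λ^2 - 3λ + 2 = 0.
Eigenvalues λ = 1, 2.
For λ=1: (A-λI) row 1 is [1, -3], so an eigenvector is (3, 1).
For λ=2: (A-λI) row 1 is [0, -3], so an eigenvector is (1, 0).
General solution: K_1e^(t)(3,1) + K_2e^(2t)(1,0).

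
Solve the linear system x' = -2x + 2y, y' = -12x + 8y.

x(t) = C_1e^(4t) - C_2e^(2t), y(t) = 3C_1e^(4t) - 2C_2e^(2t)

Coefficient matrix A = [[-2, 2], [-12, 8]].
Characteristic polynomial det(A - λI) = λ^2 - 6λ + 8 = 0.
Eigenvalues λ = 4, 2.
For λ=4: (A-λI) row 1 is [-6, 2], so an eigenvector is (1, 3).
For λ=2: (A-λI) row 1 is [-4, 2], so an eigenvector is (-1, -2).
General solution: C_1e^(4t)(1,3) + C_2e^(2t)(-1,-2).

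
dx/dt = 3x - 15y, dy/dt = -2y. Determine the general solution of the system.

Coefficient matrix A = [[3, -15], [0, -2]].
Characteristic polynomial det(A - λI) = λ^2 - λ - 6 = 0.
Eigenvalues λ = -2, 3.
For λ=-2: (A-λI) row 1 is [5, -15], so an eigenvector is (3, 1).
For λ=3: (A-λI) row 1 is [0, -15], so an eigenvector is (1, 0).
General solution: K_1e^(-2t)(3,1) + K_2e^(3t)(1,0).

x(t) = 3K_1e^(-2t) + K_2e^(3t), y(t) = K_1e^(-2t)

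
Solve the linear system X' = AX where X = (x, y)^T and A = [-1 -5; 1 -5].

x(t) = -2c_1e^(-3t)sin(t) - c_1e^(-3t)cos(t) - c_2e^(-3t)sin(t) + 2c_2e^(-3t)cos(t), y(t) = -c_1e^(-3t)sin(t) + c_2e^(-3t)cos(t)

Coefficient matrix A = [[-1, -5], [1, -5]].
Characteristic polynomial det(A - λI) = λ^2 + 6λ + 10 = 0.
Eigenvalues λ = -3 ± i (complex conjugate pair).
For λ=-3+i: an eigenvector is (-1,0) - i(-2,-1) = (-1 + 2i, 0 + i).
A real fundamental pair from Re and Im of e^((-3+i)t)v: X_1 = e^(-3t)(cos(t)·(-1,0) + sin(t)·(-2,-1)), X_2 = e^(-3t)(sin(t)·(-1,0) - cos(t)·(-2,-1)).
General solution: c_1X_1 + c_2X_2.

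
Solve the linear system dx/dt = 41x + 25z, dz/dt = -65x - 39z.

x(t) = K_1e^(t)sin(5t) + 2K_1e^(t)cos(5t) + 2K_2e^(t)sin(5t) - K_2e^(t)cos(5t), z(t) = -2K_1e^(t)sin(5t) - 3K_1e^(t)cos(5t) - 3K_2e^(t)sin(5t) + 2K_2e^(t)cos(5t)

Coefficient matrix A = [[41, 25], [-65, -39]].
Characteristic polynomial det(A - λI) = λ^2 - 2λ + 26 = 0.
Eigenvalues λ = 1 ± 5i (complex conjugate pair).
For λ=1+5i: an eigenvector is (2,-3) - i(1,-2) = (2 - i, -3 + 2i).
A real fundamental pair from Re and Im of e^((1+5i)t)v: X_1 = e^(t)(cos(5t)·(2,-3) + sin(5t)·(1,-2)), X_2 = e^(t)(sin(5t)·(2,-3) - cos(5t)·(1,-2)).
General solution: K_1X_1 + K_2X_2.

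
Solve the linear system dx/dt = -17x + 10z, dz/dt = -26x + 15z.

x(t) = -2K_1e^(-t)sin(2t) - K_1e^(-t)cos(2t) - K_2e^(-t)sin(2t) + 2K_2e^(-t)cos(2t), z(t) = -3K_1e^(-t)sin(2t) - 2K_1e^(-t)cos(2t) - 2K_2e^(-t)sin(2t) + 3K_2e^(-t)cos(2t)

Coefficient matrix A = [[-17, 10], [-26, 15]].
Characteristic polynomial det(A - λI) = λ^2 + 2λ + 5 = 0.
Eigenvalues λ = -1 ± 2i (complex conjugate pair).
For λ=-1+2i: an eigenvector is (-1,-2) - i(-2,-3) = (-1 + 2i, -2 + 3i).
A real fundamental pair from Re and Im of e^((-1+2i)t)v: X_1 = e^(-t)(cos(2t)·(-1,-2) + sin(2t)·(-2,-3)), X_2 = e^(-t)(sin(2t)·(-1,-2) - cos(2t)·(-2,-3)).
General solution: K_1X_1 + K_2X_2.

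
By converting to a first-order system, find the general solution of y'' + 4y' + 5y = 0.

Let x_1 = y, x_2 = y'. Then x_1' = x_2 and x_2' = -5x_1 - 4x_2.
A = [[0,1],[-5,-4]]; det(A-λI) = λ^2 + 4λ + 5.
Eigenvalues λ = -2 ± i.

y(t) = C_1e^(-2t)cos(t) + C_2e^(-2t)sin(t)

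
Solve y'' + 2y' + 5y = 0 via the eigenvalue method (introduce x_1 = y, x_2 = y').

Let x_1 = y, x_2 = y'. Then x_1' = x_2 and x_2' = -5x_1 - 2x_2.
A = [[0,1],[-5,-2]]; det(A-λI) = λ^2 + 2λ + 5.
Eigenvalues λ = -1 ± 2i.

y(t) = c_1e^(-t)cos(2t) + c_2e^(-t)sin(2t)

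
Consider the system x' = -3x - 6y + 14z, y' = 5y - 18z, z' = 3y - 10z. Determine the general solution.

x(t) = c_1e^(-3t) - 2c_2e^(-4t) - 2c_3e^(-t), y(t) = 2c_2e^(-4t) + 3c_3e^(-t), z(t) = c_2e^(-4t) + c_3e^(-t)

Coefficient matrix A = [[-3, -6, 14], [0, 5, -18], [0, 3, -10]].
det(A - λI) = 0 gives eigenvalues λ = -3, -4, -1.
For λ=-3: eigenvector (1,0,0).
For λ=-4: eigenvector (-2,2,1).
For λ=-1: eigenvector (-2,3,1).
General solution: c_1e^(-3t)(1,0,0) + c_2e^(-4t)(-2,2,1) + c_3e^(-t)(-2,3,1).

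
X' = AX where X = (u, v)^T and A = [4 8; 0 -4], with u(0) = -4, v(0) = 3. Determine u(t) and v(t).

u(t) = -e^(4t) - 3e^(-4t), v(t) = 3e^(-4t)

Coefficient matrix A = [[4, 8], [0, -4]].
Characteristic polynomial det(A - λI) = λ^2 - 16 = 0.
Eigenvalues λ = 4, -4.
For λ=4: (A-λI) row 1 is [0, 8], so an eigenvector is (1, 0).
For λ=-4: (A-λI) row 1 is [8, 8], so an eigenvector is (-1, 1).
General solution: K_1e^(4t)(1,0) + K_2e^(-4t)(-1,1).
Applying u(0)=-4, v(0)=3 gives K_1=-1, K_2=3.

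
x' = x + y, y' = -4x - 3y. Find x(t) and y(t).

Coefficient matrix A = [[1, 1], [-4, -3]].
Characteristic polynomial det(A - λI) = λ^2 + 2λ + 1 = 0.
Single eigenvalue λ = -1 with algebraic multiplicity 2.
Eigenvector v = (-1,2); generalized eigenvector w with (A-λI)w=v is (-1,1).
General solution: e^(-t)[c_1·v + c_2·(t·v + w)].

x(t) = -c_1e^(-t) - c_2te^(-t) - c_2e^(-t), y(t) = 2c_1e^(-t) + 2c_2te^(-t) + c_2e^(-t)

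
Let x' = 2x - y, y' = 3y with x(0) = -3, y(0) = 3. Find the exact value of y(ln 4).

A = [[2,-1],[0,3]]; eigenvalues λ = 2, 3.
Eigenvectors: (1,0) for λ=2, (1,-1) for λ=3.
From the initial condition, c_1 = 0, c_2 = -3.
y(ln 4) = (0)(4^2)(0) + (-3)(4^3)(-1) = 192.

192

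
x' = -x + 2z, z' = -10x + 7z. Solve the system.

x(t) = -C_1e^(3t)sin(2t) + C_2e^(3t)cos(2t), z(t) = -2C_1e^(3t)sin(2t) - C_1e^(3t)cos(2t) - C_2e^(3t)sin(2t) + 2C_2e^(3t)cos(2t)

Coefficient matrix A = [[-1, 2], [-10, 7]].
Characteristic polynomial det(A - λI) = λ^2 - 6λ + 13 = 0.
Eigenvalues λ = 3 ± 2i (complex conjugate pair).
For λ=3+2i: an eigenvector is (0,-1) - i(-1,-2) = (0 + i, -1 + 2i).
A real fundamental pair from Re and Im of e^((3+2i)t)v: X_1 = e^(3t)(cos(2t)·(0,-1) + sin(2t)·(-1,-2)), X_2 = e^(3t)(sin(2t)·(0,-1) - cos(2t)·(-1,-2)).
General solution: C_1X_1 + C_2X_2.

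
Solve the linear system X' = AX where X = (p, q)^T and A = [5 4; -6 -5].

p(t) = -2c_1e^(-t) - c_2e^(t), q(t) = 3c_1e^(-t) + c_2e^(t)

Coefficient matrix A = [[5, 4], [-6, -5]].
Characteristic polynomial det(A - λI) = λ^2 - 1 = 0.
Eigenvalues λ = -1, 1.
For λ=-1: (A-λI) row 1 is [6, 4], so an eigenvector is (-2, 3).
For λ=1: (A-λI) row 1 is [4, 4], so an eigenvector is (-1, 1).
General solution: c_1e^(-t)(-2,3) + c_2e^(t)(-1,1).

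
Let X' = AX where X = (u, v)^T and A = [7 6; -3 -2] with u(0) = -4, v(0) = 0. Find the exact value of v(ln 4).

A = [[7,6],[-3,-2]]; eigenvalues λ = 4, 1.
Eigenvectors: (2,-1) for λ=4, (-1,1) for λ=1.
From the initial condition, c_1 = -4, c_2 = -4.
v(ln 4) = (-4)(4^4)(-1) + (-4)(4^1)(1) = 1008.

1008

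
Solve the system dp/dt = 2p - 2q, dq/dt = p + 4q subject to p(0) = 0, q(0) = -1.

p(t) = 2e^(3t)sin(t), q(t) = -e^(3t)sin(t) - e^(3t)cos(t)

Coefficient matrix A = [[2, -2], [1, 4]].
Characteristic polynomial det(A - λI) = λ^2 - 6λ + 10 = 0.
Eigenvalues λ = 3 ± i (complex conjugate pair).
For λ=3+i: an eigenvector is (-1,0) - i(1,-1) = (-1 - i, 0 + i).
A real fundamental pair from Re and Im of e^((3+i)t)v: X_1 = e^(3t)(cos(t)·(-1,0) + sin(t)·(1,-1)), X_2 = e^(3t)(sin(t)·(-1,0) - cos(t)·(1,-1)).
General solution: C_1X_1 + C_2X_2.
Applying p(0)=0, q(0)=-1 gives C_1=1, C_2=-1.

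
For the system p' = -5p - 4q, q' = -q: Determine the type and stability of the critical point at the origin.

A = [[-5,-4],[0,-1]]; det(A-λI) = λ^2 + 6λ + 5.
λ = -5, -1: both negative.

stable node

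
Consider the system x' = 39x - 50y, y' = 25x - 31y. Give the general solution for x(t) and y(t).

x(t) = -3C_1e^(4t)sin(5t) + C_1e^(4t)cos(5t) + C_2e^(4t)sin(5t) + 3C_2e^(4t)cos(5t), y(t) = -2C_1e^(4t)sin(5t) + C_1e^(4t)cos(5t) + C_2e^(4t)sin(5t) + 2C_2e^(4t)cos(5t)

Coefficient matrix A = [[39, -50], [25, -31]].
Characteristic polynomial det(A - λI) = λ^2 - 8λ + 41 = 0.
Eigenvalues λ = 4 ± 5i (complex conjugate pair).
For λ=4+5i: an eigenvector is (1,1) - i(-3,-2) = (1 + 3i, 1 + 2i).
A real fundamental pair from Re and Im of e^((4+5i)t)v: X_1 = e^(4t)(cos(5t)·(1,1) + sin(5t)·(-3,-2)), X_2 = e^(4t)(sin(5t)·(1,1) - cos(5t)·(-3,-2)).
General solution: C_1X_1 + C_2X_2.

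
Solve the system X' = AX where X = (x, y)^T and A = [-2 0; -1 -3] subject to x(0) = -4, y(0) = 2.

Coefficient matrix A = [[-2, 0], [-1, -3]].
Characteristic polynomial det(A - λI) = λ^2 + 5λ + 6 = 0.
Eigenvalues λ = -2, -3.
For λ=-2: (A-λI) row 2 is [-1, -1], so an eigenvector is (-1, 1).
For λ=-3: (A-λI) row 1 is [1, 0], so an eigenvector is (0, -1).
General solution: K_1e^(-2t)(-1,1) + K_2e^(-3t)(0,-1).
Applying x(0)=-4, y(0)=2 gives K_1=4, K_2=2.

x(t) = -4e^(-2t), y(t) = 4e^(-2t) - 2e^(-3t)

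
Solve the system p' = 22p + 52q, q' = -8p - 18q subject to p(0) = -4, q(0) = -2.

Coefficient matrix A = [[22, 52], [-8, -18]].
Characteristic polynomial det(A - λI) = λ^2 - 4λ + 20 = 0.
Eigenvalues λ = 2 ± 4i (complex conjugate pair).
For λ=2+4i: an eigenvector is (2,-1) - i(-3,1) = (2 + 3i, -1 - i).
A real fundamental pair from Re and Im of e^((2+4i)t)v: X_1 = e^(2t)(cos(4t)·(2,-1) + sin(4t)·(-3,1)), X_2 = e^(2t)(sin(4t)·(2,-1) - cos(4t)·(-3,1)).
General solution: K_1X_1 + K_2X_2.
Applying p(0)=-4, q(0)=-2 gives K_1=10, K_2=-8.

p(t) = -46e^(2t)sin(4t) - 4e^(2t)cos(4t), q(t) = 18e^(2t)sin(4t) - 2e^(2t)cos(4t)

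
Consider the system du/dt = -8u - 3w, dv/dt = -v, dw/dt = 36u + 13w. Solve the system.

u(t) = c_1e^(4t) + c_3e^(t), v(t) = c_2e^(-t), w(t) = -4c_1e^(4t) - 3c_3e^(t)

Coefficient matrix A = [[-8, 0, -3], [0, -1, 0], [36, 0, 13]].
det(A - λI) = 0 gives eigenvalues λ = 4, -1, 1.
For λ=4: eigenvector (1,0,-4).
For λ=-1: eigenvector (0,1,0).
For λ=1: eigenvector (1,0,-3).
General solution: c_1e^(4t)(1,0,-4) + c_2e^(-t)(0,1,0) + c_3e^(t)(1,0,-3).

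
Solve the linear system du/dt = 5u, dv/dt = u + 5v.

Coefficient matrix A = [[5, 0], [1, 5]].
Characteristic polynomial det(A - λI) = λ^2 - 10λ + 25 = 0.
Single eigenvalue λ = 5 with algebraic multiplicity 2.
Eigenvector v = (0,-1); generalized eigenvector w with (A-λI)w=v is (-1,1).
General solution: e^(5t)[K_1·v + K_2·(t·v + w)].

u(t) = -K_2e^(5t), v(t) = -K_1e^(5t) - K_2te^(5t) + K_2e^(5t)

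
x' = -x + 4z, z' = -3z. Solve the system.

x(t) = -2C_1e^(-3t) - C_2e^(-t), z(t) = C_1e^(-3t)

Coefficient matrix A = [[-1, 4], [0, -3]].
Characteristic polynomial det(A - λI) = λ^2 + 4λ + 3 = 0.
Eigenvalues λ = -3, -1.
For λ=-3: (A-λI) row 1 is [2, 4], so an eigenvector is (-2, 1).
For λ=-1: (A-λI) row 1 is [0, 4], so an eigenvector is (-1, 0).
General solution: C_1e^(-3t)(-2,1) + C_2e^(-t)(-1,0).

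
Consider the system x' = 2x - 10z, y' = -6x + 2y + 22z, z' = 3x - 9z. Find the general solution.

x(t) = -5c_1e^(-4t) + 2c_3e^(-3t), y(t) = 6c_1e^(-4t) + c_2e^(2t) - 2c_3e^(-3t), z(t) = -3c_1e^(-4t) + c_3e^(-3t)

Coefficient matrix A = [[2, 0, -10], [-6, 2, 22], [3, 0, -9]].
det(A - λI) = 0 gives eigenvalues λ = -4, 2, -3.
For λ=-4: eigenvector (-5,6,-3).
For λ=2: eigenvector (0,1,0).
For λ=-3: eigenvector (2,-2,1).
General solution: c_1e^(-4t)(-5,6,-3) + c_2e^(2t)(0,1,0) + c_3e^(-3t)(2,-2,1).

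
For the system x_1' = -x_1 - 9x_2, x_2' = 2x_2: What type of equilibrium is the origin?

saddle

A = [[-1,-9],[0,2]]; det(A-λI) = λ^2 - λ - 2.
λ = -1, 2: opposite signs.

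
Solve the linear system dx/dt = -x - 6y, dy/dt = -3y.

x(t) = C_1e^(-t) + 3C_2e^(-3t), y(t) = C_2e^(-3t)

Coefficient matrix A = [[-1, -6], [0, -3]].
Characteristic polynomial det(A - λI) = λ^2 + 4λ + 3 = 0.
Eigenvalues λ = -1, -3.
For λ=-1: (A-λI) row 1 is [0, -6], so an eigenvector is (1, 0).
For λ=-3: (A-λI) row 1 is [2, -6], so an eigenvector is (3, 1).
General solution: C_1e^(-t)(1,0) + C_2e^(-3t)(3,1).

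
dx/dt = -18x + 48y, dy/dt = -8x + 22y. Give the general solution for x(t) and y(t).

x(t) = 2c_1e^(6t) - 3c_2e^(-2t), y(t) = c_1e^(6t) - c_2e^(-2t)

Coefficient matrix A = [[-18, 48], [-8, 22]].
Characteristic polynomial det(A - λI) = λ^2 - 4λ - 12 = 0.
Eigenvalues λ = 6, -2.
For λ=6: (A-λI) row 1 is [-24, 48], so an eigenvector is (2, 1).
For λ=-2: (A-λI) row 1 is [-16, 48], so an eigenvector is (-3, -1).
General solution: c_1e^(6t)(2,1) + c_2e^(-2t)(-3,-1).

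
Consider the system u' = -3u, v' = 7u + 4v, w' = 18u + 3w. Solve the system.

Coefficient matrix A = [[-3, 0, 0], [7, 4, 0], [18, 0, 3]].
det(A - λI) = 0 gives eigenvalues λ = -3, 4, 3.
For λ=-3: eigenvector (1,-1,-3).
For λ=4: eigenvector (0,1,0).
For λ=3: eigenvector (0,0,1).
General solution: c_1e^(-3t)(1,-1,-3) + c_2e^(4t)(0,1,0) + c_3e^(3t)(0,0,1).

u(t) = c_1e^(-3t), v(t) = -c_1e^(-3t) + c_2e^(4t), w(t) = -3c_1e^(-3t) + c_3e^(3t)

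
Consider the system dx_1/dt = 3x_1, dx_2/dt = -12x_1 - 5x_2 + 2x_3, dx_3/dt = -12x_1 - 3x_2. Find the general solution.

x_1(t) = K_1e^(3t), x_2(t) = -2K_1e^(3t) + K_2e^(-3t) + 2K_3e^(-2t), x_3(t) = -2K_1e^(3t) + K_2e^(-3t) + 3K_3e^(-2t)

Coefficient matrix A = [[3, 0, 0], [-12, -5, 2], [-12, -3, 0]].
det(A - λI) = 0 gives eigenvalues λ = 3, -3, -2.
For λ=3: eigenvector (1,-2,-2).
For λ=-3: eigenvector (0,1,1).
For λ=-2: eigenvector (0,2,3).
General solution: K_1e^(3t)(1,-2,-2) + K_2e^(-3t)(0,1,1) + K_3e^(-2t)(0,2,3).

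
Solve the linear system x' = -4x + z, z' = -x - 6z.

Coefficient matrix A = [[-4, 1], [-1, -6]].
Characteristic polynomial det(A - λI) = λ^2 + 10λ + 25 = 0.
Single eigenvalue λ = -5 with algebraic multiplicity 2.
Eigenvector v = (-1,1); generalized eigenvector w with (A-λI)w=v is (0,-1).
General solution: e^(-5t)[K_1·v + K_2·(t·v + w)].

x(t) = -K_1e^(-5t) - K_2te^(-5t), z(t) = K_1e^(-5t) + K_2te^(-5t) - K_2e^(-5t)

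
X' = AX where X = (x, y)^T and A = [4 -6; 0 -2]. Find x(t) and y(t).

x(t) = -K_1e^(-2t) + K_2e^(4t), y(t) = -K_1e^(-2t)

Coefficient matrix A = [[4, -6], [0, -2]].
Characteristic polynomial det(A - λI) = λ^2 - 2λ - 8 = 0.
Eigenvalues λ = -2, 4.
For λ=-2: (A-λI) row 1 is [6, -6], so an eigenvector is (-1, -1).
For λ=4: (A-λI) row 1 is [0, -6], so an eigenvector is (1, 0).
General solution: K_1e^(-2t)(-1,-1) + K_2e^(4t)(1,0).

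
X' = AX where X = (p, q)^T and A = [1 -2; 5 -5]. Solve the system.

p(t) = -C_1e^(-2t)sin(t) + C_1e^(-2t)cos(t) + C_2e^(-2t)sin(t) + C_2e^(-2t)cos(t), q(t) = -C_1e^(-2t)sin(t) + 2C_1e^(-2t)cos(t) + 2C_2e^(-2t)sin(t) + C_2e^(-2t)cos(t)

Coefficient matrix A = [[1, -2], [5, -5]].
Characteristic polynomial det(A - λI) = λ^2 + 4λ + 5 = 0.
Eigenvalues λ = -2 ± i (complex conjugate pair).
For λ=-2+i: an eigenvector is (1,2) - i(-1,-1) = (1 + i, 2 + i).
A real fundamental pair from Re and Im of e^((-2+i)t)v: X_1 = e^(-2t)(cos(t)·(1,2) + sin(t)·(-1,-1)), X_2 = e^(-2t)(sin(t)·(1,2) - cos(t)·(-1,-1)).
General solution: C_1X_1 + C_2X_2.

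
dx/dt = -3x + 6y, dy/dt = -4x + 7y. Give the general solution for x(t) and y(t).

Coefficient matrix A = [[-3, 6], [-4, 7]].
Characteristic polynomial det(A - λI) = λ^2 - 4λ + 3 = 0.
Eigenvalues λ = 3, 1.
For λ=3: (A-λI) row 1 is [-6, 6], so an eigenvector is (1, 1).
For λ=1: (A-λI) row 1 is [-4, 6], so an eigenvector is (3, 2).
General solution: C_1e^(3t)(1,1) + C_2e^(t)(3,2).

x(t) = C_1e^(3t) + 3C_2e^(t), y(t) = C_1e^(3t) + 2C_2e^(t)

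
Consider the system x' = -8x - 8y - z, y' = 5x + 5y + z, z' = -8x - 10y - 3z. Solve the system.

x(t) = -C_1e^(-t) + 5C_2e^(-3t) + C_3e^(-2t), y(t) = C_1e^(-t) - 4C_2e^(-3t) - C_3e^(-2t), z(t) = -C_1e^(-t) + 7C_2e^(-3t) + 2C_3e^(-2t)

Coefficient matrix A = [[-8, -8, -1], [5, 5, 1], [-8, -10, -3]].
det(A - λI) = 0 gives eigenvalues λ = -1, -3, -2.
For λ=-1: eigenvector (-1,1,-1).
For λ=-3: eigenvector (5,-4,7).
For λ=-2: eigenvector (1,-1,2).
General solution: C_1e^(-t)(-1,1,-1) + C_2e^(-3t)(5,-4,7) + C_3e^(-2t)(1,-1,2).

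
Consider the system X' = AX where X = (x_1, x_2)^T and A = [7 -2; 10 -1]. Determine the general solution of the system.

Coefficient matrix A = [[7, -2], [10, -1]].
Characteristic polynomial det(A - λI) = λ^2 - 6λ + 13 = 0.
Eigenvalues λ = 3 ± 2i (complex conjugate pair).
For λ=3+2i: an eigenvector is (-1,-2) - i(0,-1) = (-1, -2 + i).
A real fundamental pair from Re and Im of e^((3+2i)t)v: X_1 = e^(3t)(cos(2t)·(-1,-2) + sin(2t)·(0,-1)), X_2 = e^(3t)(sin(2t)·(-1,-2) - cos(2t)·(0,-1)).
General solution: C_1X_1 + C_2X_2.

x_1(t) = -C_1e^(3t)cos(2t) - C_2e^(3t)sin(2t), x_2(t) = -C_1e^(3t)sin(2t) - 2C_1e^(3t)cos(2t) - 2C_2e^(3t)sin(2t) + C_2e^(3t)cos(2t)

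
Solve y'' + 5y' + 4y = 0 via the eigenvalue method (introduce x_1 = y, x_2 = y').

y(t) = K_1e^(-t) + K_2e^(-4t)

Let x_1 = y, x_2 = y'. Then x_1' = x_2 and x_2' = -4x_1 - 5x_2.
A = [[0,1],[-4,-5]]; det(A-λI) = λ^2 + 5λ + 4.
Eigenvalues λ = -1, -4 with eigenvectors (1,-1), (1,-4).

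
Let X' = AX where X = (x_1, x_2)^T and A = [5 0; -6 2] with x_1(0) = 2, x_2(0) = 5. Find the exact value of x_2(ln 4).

-3952

A = [[5,0],[-6,2]]; eigenvalues λ = 5, 2.
Eigenvectors: (1,-2) for λ=5, (0,1) for λ=2.
From the initial condition, c_1 = 2, c_2 = 9.
x_2(ln 4) = (2)(4^5)(-2) + (9)(4^2)(1) = -3952.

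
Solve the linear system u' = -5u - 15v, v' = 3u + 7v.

Coefficient matrix A = [[-5, -15], [3, 7]].
Characteristic polynomial det(A - λI) = λ^2 - 2λ + 10 = 0.
Eigenvalues λ = 1 ± 3i (complex conjugate pair).
For λ=1+3i: an eigenvector is (-1,0) - i(2,-1) = (-1 - 2i, 0 + i).
A real fundamental pair from Re and Im of e^((1+3i)t)v: X_1 = e^(t)(cos(3t)·(-1,0) + sin(3t)·(2,-1)), X_2 = e^(t)(sin(3t)·(-1,0) - cos(3t)·(2,-1)).
General solution: c_1X_1 + c_2X_2.

u(t) = 2c_1e^(t)sin(3t) - c_1e^(t)cos(3t) - c_2e^(t)sin(3t) - 2c_2e^(t)cos(3t), v(t) = -c_1e^(t)sin(3t) + c_2e^(t)cos(3t)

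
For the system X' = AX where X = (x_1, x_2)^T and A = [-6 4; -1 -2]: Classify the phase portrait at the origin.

A = [[-6,4],[-1,-2]]; det(A-λI) = λ^2 + 8λ + 16.
repeated λ = -4 with a single eigenvector.

stable improper node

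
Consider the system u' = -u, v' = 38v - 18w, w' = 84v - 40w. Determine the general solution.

Coefficient matrix A = [[-1, 0, 0], [0, 38, -18], [0, 84, -40]].
det(A - λI) = 0 gives eigenvalues λ = 2, -1, -4.
For λ=2: eigenvector (0,1,2).
For λ=-1: eigenvector (1,0,0).
For λ=-4: eigenvector (0,3,7).
General solution: K_1e^(2t)(0,1,2) + K_2e^(-t)(1,0,0) + K_3e^(-4t)(0,3,7).

u(t) = K_2e^(-t), v(t) = K_1e^(2t) + 3K_3e^(-4t), w(t) = 2K_1e^(2t) + 7K_3e^(-4t)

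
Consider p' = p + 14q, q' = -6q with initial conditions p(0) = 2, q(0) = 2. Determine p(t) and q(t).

Coefficient matrix A = [[1, 14], [0, -6]].
Characteristic polynomial det(A - λI) = λ^2 + 5λ - 6 = 0.
Eigenvalues λ = -6, 1.
For λ=-6: (A-λI) row 1 is [7, 14], so an eigenvector is (2, -1).
For λ=1: (A-λI) row 1 is [0, 14], so an eigenvector is (1, 0).
General solution: C_1e^(-6t)(2,-1) + C_2e^(t)(1,0).
Applying p(0)=2, q(0)=2 gives C_1=-2, C_2=6.

p(t) = 6e^(t) - 4e^(-6t), q(t) = 2e^(-6t)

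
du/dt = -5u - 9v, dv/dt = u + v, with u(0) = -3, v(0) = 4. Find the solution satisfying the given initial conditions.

u(t) = -27te^(-2t) - 3e^(-2t), v(t) = 9te^(-2t) + 4e^(-2t)

Coefficient matrix A = [[-5, -9], [1, 1]].
Characteristic polynomial det(A - λI) = λ^2 + 4λ + 4 = 0.
Single eigenvalue λ = -2 with algebraic multiplicity 2.
Eigenvector v = (-3,1); generalized eigenvector w with (A-λI)w=v is (-2,1).
General solution: e^(-2t)[C_1·v + C_2·(t·v + w)].
Applying u(0)=-3, v(0)=4 gives C_1=-5, C_2=9.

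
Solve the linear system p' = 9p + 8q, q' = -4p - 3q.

Coefficient matrix A = [[9, 8], [-4, -3]].
Characteristic polynomial det(A - λI) = λ^2 - 6λ + 5 = 0.
Eigenvalues λ = 1, 5.
For λ=1: (A-λI) row 1 is [8, 8], so an eigenvector is (-1, 1).
For λ=5: (A-λI) row 1 is [4, 8], so an eigenvector is (-2, 1).
General solution: C_1e^(t)(-1,1) + C_2e^(5t)(-2,1).

p(t) = -C_1e^(t) - 2C_2e^(5t), q(t) = C_1e^(t) + C_2e^(5t)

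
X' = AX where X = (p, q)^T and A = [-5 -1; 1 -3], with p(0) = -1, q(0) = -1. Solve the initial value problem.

Coefficient matrix A = [[-5, -1], [1, -3]].
Characteristic polynomial det(A - λI) = λ^2 + 8λ + 16 = 0.
Single eigenvalue λ = -4 with algebraic multiplicity 2.
Eigenvector v = (-1,1); generalized eigenvector w with (A-λI)w=v is (0,1).
General solution: e^(-4t)[C_1·v + C_2·(t·v + w)].
Applying p(0)=-1, q(0)=-1 gives C_1=1, C_2=-2.

p(t) = 2te^(-4t) - e^(-4t), q(t) = -2te^(-4t) - e^(-4t)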